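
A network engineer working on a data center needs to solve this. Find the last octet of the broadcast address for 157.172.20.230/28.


Given: IP = 157.172.20.230, prefix = /28
Host bits = 32 - 28 = 4
Network last octet = 230 AND mask = 224
Host part size = 2^4 - 1 = 15
Broadcast last octet = 224 OR 15 = 239

239


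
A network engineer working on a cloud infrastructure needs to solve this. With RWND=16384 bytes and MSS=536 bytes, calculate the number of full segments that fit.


Given: RWND = 16384 bytes, MSS = 536 bytes
Full segments = floor(RWND / MSS)
Full segments = floor(16384 / 536)
Full segments = floor(30.5672) = 30

30


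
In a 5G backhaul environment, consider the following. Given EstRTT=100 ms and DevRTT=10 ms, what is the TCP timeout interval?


Given: EstRTT = 100 ms, DevRTT = 10 ms
Timeout = EstRTT + 4 * DevRTT
4 * DevRTT = 4 * 10 = 40
Timeout = 100 + 40 = 140 ms

140


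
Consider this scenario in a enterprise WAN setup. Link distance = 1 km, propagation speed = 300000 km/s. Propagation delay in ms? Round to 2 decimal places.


Given: distance = 1 km, speed = 300000 km/s
Delay = distance / speed = 1 / 300000 seconds
Delay in ms = 1 * 1000 / 300000
Delay = 0.0033 ms
Rounded to 2 dp = 0.00 ms

0.00


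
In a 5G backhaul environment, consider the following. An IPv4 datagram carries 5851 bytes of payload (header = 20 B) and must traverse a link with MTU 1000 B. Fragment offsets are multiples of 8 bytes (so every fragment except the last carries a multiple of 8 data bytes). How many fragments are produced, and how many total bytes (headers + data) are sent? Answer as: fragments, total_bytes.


Max data per non-final fragment = floor((MTU - header)/8)*8 = floor((1000 - 20)/8)*8 = floor(980/8)*8 = 976 B
Final fragment needs no 8-byte alignment: it can carry up to MTU - header = 980 B
Non-final fragments needed = ceil((payload - 980) / 976) = ceil(4871/976) = ceil(4.9908) = 5
Number of fragments = 5 + 1 = 6
Fragment sizes (data): 5 * 976 B + 971 B (last, 971 <= 980 OK)
Total bytes sent = payload + n_frags * header = 5851 + 6*20 = 5851 + 120 = 5971 B

6, 5971


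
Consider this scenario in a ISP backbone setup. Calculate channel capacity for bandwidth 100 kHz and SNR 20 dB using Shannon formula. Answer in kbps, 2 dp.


Given: B = 100 kHz, SNR = 20 dB
SNR linear = 10^(20/10) = 100
1 + SNR = 101
log2(101) = 6.6582114828
C = 100 * 1000 * 6.6582114828 = 665821.1483 bps
C = 665.821148 kbps -> 665.82 kbps (2 dp)

665.82


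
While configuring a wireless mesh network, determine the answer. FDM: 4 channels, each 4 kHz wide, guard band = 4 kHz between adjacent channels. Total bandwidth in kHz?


Given: 4 channels, 4 kHz each, guard = 4 kHz
Channel bandwidth = 4 * 4 = 16 kHz
Guard bands = 3 gaps * 4 kHz = 12 kHz
Total = 16 + 12 = 28 kHz

28


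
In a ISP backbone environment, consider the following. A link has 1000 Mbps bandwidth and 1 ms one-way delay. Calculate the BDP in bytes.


Given: bandwidth = 1000 Mbps, delay = 1 ms
BDP in bits = 1000 * 10^6 * 1 / 1000
BDP in bits = 1000000
BDP in bytes = 1000000 / 8 = 125000

125000


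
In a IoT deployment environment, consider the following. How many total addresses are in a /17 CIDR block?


Given: CIDR prefix /17
Host bits = 32 - 17 = 15
Total addresses = 2^15 = 32768

32768


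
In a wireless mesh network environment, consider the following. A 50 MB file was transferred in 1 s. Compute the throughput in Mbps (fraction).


Given: file = 50 MB, time = 1 s
File in Mb = 50 * 8 = 400 Mb
Throughput = 400 / 1 Mbps
Throughput = 400 Mbps

400


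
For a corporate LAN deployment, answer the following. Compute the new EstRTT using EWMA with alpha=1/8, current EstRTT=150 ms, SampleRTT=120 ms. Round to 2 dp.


Given: EstRTT = 150 ms, SampleRTT = 120 ms, alpha = 1/8
New EstRTT = (1 - alpha) * EstRTT + alpha * SampleRTT
(7/8) * 150 = 131.25
(1/8) * 120 = 15
New EstRTT = 131.25 + 15 = 146.25 ms -> 146.25 ms (2 dp)

146.25


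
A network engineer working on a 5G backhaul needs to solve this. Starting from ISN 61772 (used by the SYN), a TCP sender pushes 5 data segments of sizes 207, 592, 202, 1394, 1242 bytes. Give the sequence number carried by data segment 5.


The SYN occupies sequence number ISN = 61772, so the first data byte is ISN + 1 = 61773.
SEQ of data segment i = (ISN + 1) + sum of payload sizes of segments 1..i-1.
Segment 1: SEQ = 61773, payload = 207 bytes
Segment 2: SEQ = 61980, payload = 592 bytes
Segment 3: SEQ = 62572, payload = 202 bytes
Segment 4: SEQ = 62774, payload = 1394 bytes
Segment 5: SEQ = 64168, payload = 1242 bytes
SEQ of segment 5 = 61773 + 207 + 592 + 202 + 1394 = 64168

64168


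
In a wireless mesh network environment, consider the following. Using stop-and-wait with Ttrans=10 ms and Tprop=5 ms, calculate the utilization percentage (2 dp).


Given: Ttrans = 10 ms, Tprop = 5 ms
RTT = 2 * Tprop = 2 * 5 = 10 ms
U = Ttrans / (Ttrans + RTT)
U = 10 / (10 + 10)
U = 10 / 20 = 0.5
U% = 50.00%

50.00


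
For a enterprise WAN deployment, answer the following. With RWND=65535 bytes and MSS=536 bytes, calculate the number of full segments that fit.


Given: RWND = 65535 bytes, MSS = 536 bytes
Full segments = floor(RWND / MSS)
Full segments = floor(65535 / 536)
Full segments = floor(122.2668) = 122

122


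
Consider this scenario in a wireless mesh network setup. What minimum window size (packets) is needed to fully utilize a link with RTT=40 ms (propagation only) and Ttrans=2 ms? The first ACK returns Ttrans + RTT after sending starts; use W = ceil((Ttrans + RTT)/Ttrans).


Given: Ttrans = 2 ms, RTT = 40 ms (= 2 * Tprop, Tprop = 20 ms)
Time until first ACK returns = Ttrans + RTT = 2 + 40 = 42 ms
Need W * Ttrans >= Ttrans + RTT  ->  W >= (Ttrans + RTT) / Ttrans
(Ttrans + RTT) / Ttrans = 42 / 2 = 21
W_min = ceil(21) = 21

21


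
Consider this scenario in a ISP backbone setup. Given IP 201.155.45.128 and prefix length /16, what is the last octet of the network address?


Given: IP = 201.155.45.128, prefix = /16
Subnet mask = 255.255.0.0
Last octet of IP: 128
Last octet of mask: 0
Network last octet = 128 AND 0 = 0

0


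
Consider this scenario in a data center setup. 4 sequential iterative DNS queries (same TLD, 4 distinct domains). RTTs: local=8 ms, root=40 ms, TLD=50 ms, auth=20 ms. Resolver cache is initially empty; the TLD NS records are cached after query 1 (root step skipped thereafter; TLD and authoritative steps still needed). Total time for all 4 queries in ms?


Lookup 1 (cold cache): local + root + TLD + auth = 8 + 40 + 50 + 20 = 118 ms
Lookups 2..4 (TLD NS cached -> skip root; new domain -> still ask TLD and auth): local + TLD + auth = 8 + 50 + 20 = 78 ms each
Remaining 3 lookups: 3 * 78 = 234 ms
Total = 118 + 234 = 352 ms

352


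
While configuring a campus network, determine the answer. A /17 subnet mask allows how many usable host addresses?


Given: subnet mask /17
Host bits = 32 - 17 = 15
Total addresses = 2^15 = 32768
Usable hosts = 32768 - 2 (network + broadcast) = 32766

32766


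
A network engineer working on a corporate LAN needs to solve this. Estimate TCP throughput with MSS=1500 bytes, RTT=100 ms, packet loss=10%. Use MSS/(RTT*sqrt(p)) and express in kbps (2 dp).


Given: MSS = 1500 bytes, RTT = 100 ms, loss = 10%
RTT in seconds = 100 / 1000 = 0.1
Loss rate = 10% = 0.1
sqrt(loss) = sqrt(0.1) = 0.316227766017
Throughput (bytes/s) = 1500 / (0.1 * 0.316227766017) = 47434.1649
Throughput (kbps) = 47434.1649 * 8 / 1000 = 379.473319 -> 379.47 kbps (2 dp)

379.47


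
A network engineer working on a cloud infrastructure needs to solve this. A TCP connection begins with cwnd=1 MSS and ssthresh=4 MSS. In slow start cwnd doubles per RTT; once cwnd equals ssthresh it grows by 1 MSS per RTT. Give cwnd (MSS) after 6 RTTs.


RTT 0: cwnd = 1 MSS (initial)
RTT 1: cwnd = 2 MSS (slow start, doubled)
RTT 2: cwnd = 4 MSS (slow start, doubled)
RTT 3: cwnd = 5 MSS (congestion avoidance, +1)
RTT 4: cwnd = 6 MSS (congestion avoidance, +1)
RTT 5: cwnd = 7 MSS (congestion avoidance, +1)
RTT 6: cwnd = 8 MSS (congestion avoidance, +1)

8


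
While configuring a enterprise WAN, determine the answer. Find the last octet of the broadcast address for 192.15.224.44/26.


Given: IP = 192.15.224.44, prefix = /26
Host bits = 32 - 26 = 6
Network last octet = 44 AND mask = 0
Host part size = 2^6 - 1 = 63
Broadcast last octet = 0 OR 63 = 63

63


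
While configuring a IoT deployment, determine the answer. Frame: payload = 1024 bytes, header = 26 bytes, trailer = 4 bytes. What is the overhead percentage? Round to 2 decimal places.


Given: payload = 1024 B, header = 26 B, trailer = 4 B
Overhead bytes = header + trailer = 26 + 4 = 30
Total frame = payload + overhead = 1024 + 30 = 1054
Overhead % = 30 / 1054 * 100 = 2.8463% -> 2.85% (2 dp)

2.85


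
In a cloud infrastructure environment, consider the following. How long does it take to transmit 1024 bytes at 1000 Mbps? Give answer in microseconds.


Given: packet = 1024 bytes, bandwidth = 1000 Mbps
Packet in bits = 1024 * 8 = 8192 bits
Bandwidth = 1000 * 10^6 = 1000000000 bps
Time = 8192 / 1000000000 seconds
Time in us = 8192 * 10^6 / 1000000000 = 8.192

8.192


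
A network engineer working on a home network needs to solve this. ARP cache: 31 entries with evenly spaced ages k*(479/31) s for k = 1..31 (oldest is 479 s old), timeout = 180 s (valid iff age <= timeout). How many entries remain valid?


Ages are k * 479/31 s for k = 1..31 (spacing = 15.4516 s).
Entry k is valid iff k * 479/31 <= 180 iff k <= 31 * 180 / 479 = 11.6493
n_valid = floor(11.6493) = 11
(n_stale = 31 - 11 = 20)

11


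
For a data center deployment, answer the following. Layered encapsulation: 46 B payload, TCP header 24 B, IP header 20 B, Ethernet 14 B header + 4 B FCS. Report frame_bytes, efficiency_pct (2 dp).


TCP segment = 46 + 24 = 70 B
IP packet = 70 + 20 = 90 B
Ethernet frame = 90 + 14 + 4 = 108 B
Efficiency = app / frame = 46 / 108 = 0.425926 = 42.5926% -> 42.59% (2 dp)

108, 42.59


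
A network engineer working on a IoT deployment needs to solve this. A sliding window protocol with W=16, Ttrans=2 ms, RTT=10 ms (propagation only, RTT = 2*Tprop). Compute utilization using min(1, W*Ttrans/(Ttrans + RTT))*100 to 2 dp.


Given: W = 16, Ttrans = 2 ms, RTT = 10 ms (= 2 * Tprop, Tprop = 5 ms)
Cycle time = Ttrans + RTT = 2 + 10 = 12 ms (first packet sent until its ACK returns)
W * Ttrans = 16 * 2 = 32 ms of sending per cycle
W * Ttrans / (Ttrans + RTT) = 32 / 12 = 2.666667
U = min(1, 2.666667) = 1.000000
U% = 100.00%

100.00


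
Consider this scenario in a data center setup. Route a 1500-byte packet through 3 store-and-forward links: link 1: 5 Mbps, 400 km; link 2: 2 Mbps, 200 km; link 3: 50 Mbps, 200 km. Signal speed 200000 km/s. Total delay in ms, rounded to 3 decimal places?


Packet = 1500 bytes = 12000 bits. Store-and-forward: sum (t_trans + t_prop) per link.
Link 1: t_trans = 12000/(5*10^6) s = 2.4000 ms; t_prop = 400/200000 s = 2.0000 ms; subtotal = 4.4000 ms
Link 2: t_trans = 12000/(2*10^6) s = 6.0000 ms; t_prop = 200/200000 s = 1.0000 ms; subtotal = 7.0000 ms
Link 3: t_trans = 12000/(50*10^6) s = 0.2400 ms; t_prop = 200/200000 s = 1.0000 ms; subtotal = 1.2400 ms
End-to-end = 4.4000 + 7.0000 + 1.2400 = 12.6400 ms -> 12.640 ms (3 dp)

12.640


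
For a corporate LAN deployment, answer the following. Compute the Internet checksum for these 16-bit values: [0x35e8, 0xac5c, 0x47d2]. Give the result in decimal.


Given words: [0x35e8, 0xac5c, 0x47d2]
Step 1: Sum all words
Raw sum = 13800 + 44124 + 18386 = 76310
Step 2: Fold carry: (10774 + 1) = 10775
One's complement = ~10775 & 0xFFFF = 54760

54760


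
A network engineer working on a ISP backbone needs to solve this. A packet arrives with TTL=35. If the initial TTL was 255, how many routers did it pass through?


Given: initial TTL = 255, received TTL = 35
Hops = initial TTL - received TTL
Hops = 255 - 35 = 220

220


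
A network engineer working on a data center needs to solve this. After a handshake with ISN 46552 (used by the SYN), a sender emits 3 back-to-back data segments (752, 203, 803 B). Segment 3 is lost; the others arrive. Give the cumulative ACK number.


SYN uses sequence number 46552; first data byte = ISN + 1 = 46553.
Segment 1: SEQ = 46553, len = 752 B, covers [46553, 47304]
Segment 2: SEQ = 47305, len = 203 B, covers [47305, 47507]
Segment 3: SEQ = 47508, len = 803 B, covers [47508, 48310] [LOST]
In-order data received: bytes [46553, 47507] (segments 1..2).
Segment 3 missing -> gap begins at byte 47508.
Cumulative ACK = next expected in-order byte = 46553 + 752 + 203 = 47508

47508


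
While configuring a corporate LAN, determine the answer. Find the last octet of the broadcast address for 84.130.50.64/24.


Given: IP = 84.130.50.64, prefix = /24
Host bits = 32 - 24 = 8
Network last octet = 64 AND mask = 0
Host part size = 2^8 - 1 = 255
Broadcast last octet = 0 OR 255 = 255

255


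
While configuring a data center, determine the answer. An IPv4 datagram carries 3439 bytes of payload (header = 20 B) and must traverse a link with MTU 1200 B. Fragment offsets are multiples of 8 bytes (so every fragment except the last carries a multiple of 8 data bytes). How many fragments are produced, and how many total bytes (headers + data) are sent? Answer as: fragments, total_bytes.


Max data per non-final fragment = floor((MTU - header)/8)*8 = floor((1200 - 20)/8)*8 = floor(1180/8)*8 = 1176 B
Final fragment needs no 8-byte alignment: it can carry up to MTU - header = 1180 B
Non-final fragments needed = ceil((payload - 1180) / 1176) = ceil(2259/1176) = ceil(1.9209) = 2
Number of fragments = 2 + 1 = 3
Fragment sizes (data): 2 * 1176 B + 1087 B (last, 1087 <= 1180 OK)
Total bytes sent = payload + n_frags * header = 3439 + 3*20 = 3439 + 60 = 3499 B

3, 3499


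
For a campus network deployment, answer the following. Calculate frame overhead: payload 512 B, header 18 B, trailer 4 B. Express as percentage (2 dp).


Given: payload = 512 B, header = 18 B, trailer = 4 B
Overhead bytes = header + trailer = 18 + 4 = 22
Total frame = payload + overhead = 512 + 22 = 534
Overhead % = 22 / 534 * 100 = 4.1199% -> 4.12% (2 dp)

4.12


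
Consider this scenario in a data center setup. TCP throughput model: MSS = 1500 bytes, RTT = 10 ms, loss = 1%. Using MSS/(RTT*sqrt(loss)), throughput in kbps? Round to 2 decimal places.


Given: MSS = 1500 bytes, RTT = 10 ms, loss = 1%
RTT in seconds = 10 / 1000 = 0.01
Loss rate = 1% = 0.01
sqrt(loss) = sqrt(0.01) = 0.1
Throughput (bytes/s) = 1500 / (0.01 * 0.1) = 1500000.0000
Throughput (kbps) = 1500000.0000 * 8 / 1000 = 12000.000000 -> 12000.00 kbps (2 dp)

12000.00


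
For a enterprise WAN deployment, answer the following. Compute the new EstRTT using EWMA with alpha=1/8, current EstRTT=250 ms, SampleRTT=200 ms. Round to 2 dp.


Given: EstRTT = 250 ms, SampleRTT = 200 ms, alpha = 1/8
New EstRTT = (1 - alpha) * EstRTT + alpha * SampleRTT
(7/8) * 250 = 218.75
(1/8) * 200 = 25
New EstRTT = 218.75 + 25 = 243.75 ms -> 243.75 ms (2 dp)

243.75


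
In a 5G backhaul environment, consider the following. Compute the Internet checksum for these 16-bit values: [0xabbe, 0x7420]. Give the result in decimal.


Given words: [0xabbe, 0x7420]
Step 1: Sum all words
Raw sum = 43966 + 29728 = 73694
Step 2: Fold carry: (8158 + 1) = 8159
One's complement = ~8159 & 0xFFFF = 57376

57376


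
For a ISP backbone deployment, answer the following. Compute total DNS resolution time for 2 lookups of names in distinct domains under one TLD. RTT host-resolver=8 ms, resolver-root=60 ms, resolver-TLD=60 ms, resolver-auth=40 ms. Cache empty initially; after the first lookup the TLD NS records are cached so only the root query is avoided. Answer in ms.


Lookup 1 (cold cache): local + root + TLD + auth = 8 + 60 + 60 + 40 = 168 ms
Lookups 2..2 (TLD NS cached -> skip root; new domain -> still ask TLD and auth): local + TLD + auth = 8 + 60 + 40 = 108 ms each
Remaining 1 lookups: 1 * 108 = 108 ms
Total = 168 + 108 = 276 ms

276


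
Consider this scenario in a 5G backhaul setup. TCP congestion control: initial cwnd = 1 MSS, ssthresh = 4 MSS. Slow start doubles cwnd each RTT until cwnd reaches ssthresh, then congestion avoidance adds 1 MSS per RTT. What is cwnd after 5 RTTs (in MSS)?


RTT 0: cwnd = 1 MSS (initial)
RTT 1: cwnd = 2 MSS (slow start, doubled)
RTT 2: cwnd = 4 MSS (slow start, doubled)
RTT 3: cwnd = 5 MSS (congestion avoidance, +1)
RTT 4: cwnd = 6 MSS (congestion avoidance, +1)
RTT 5: cwnd = 7 MSS (congestion avoidance, +1)

7


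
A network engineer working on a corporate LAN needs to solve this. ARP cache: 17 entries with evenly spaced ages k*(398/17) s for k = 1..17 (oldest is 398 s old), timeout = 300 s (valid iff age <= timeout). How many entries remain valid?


Ages are k * 398/17 s for k = 1..17 (spacing = 23.4118 s).
Entry k is valid iff k * 398/17 <= 300 iff k <= 17 * 300 / 398 = 12.8141
n_valid = floor(12.8141) = 12
(n_stale = 17 - 12 = 5)

12


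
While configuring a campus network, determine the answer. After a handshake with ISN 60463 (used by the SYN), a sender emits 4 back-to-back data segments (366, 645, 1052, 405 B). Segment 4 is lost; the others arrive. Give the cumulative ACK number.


SYN uses sequence number 60463; first data byte = ISN + 1 = 60464.
Segment 1: SEQ = 60464, len = 366 B, covers [60464, 60829]
Segment 2: SEQ = 60830, len = 645 B, covers [60830, 61474]
Segment 3: SEQ = 61475, len = 1052 B, covers [61475, 62526]
Segment 4: SEQ = 62527, len = 405 B, covers [62527, 62931] [LOST]
In-order data received: bytes [60464, 62526] (segments 1..3).
Segment 4 missing -> gap begins at byte 62527.
Cumulative ACK = next expected in-order byte = 60464 + 366 + 645 + 1052 = 62527

62527


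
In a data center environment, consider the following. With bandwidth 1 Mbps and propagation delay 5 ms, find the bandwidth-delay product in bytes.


Given: bandwidth = 1 Mbps, delay = 5 ms
BDP in bits = 1 * 10^6 * 5 / 1000
BDP in bits = 5000
BDP in bytes = 5000 / 8 = 625

625


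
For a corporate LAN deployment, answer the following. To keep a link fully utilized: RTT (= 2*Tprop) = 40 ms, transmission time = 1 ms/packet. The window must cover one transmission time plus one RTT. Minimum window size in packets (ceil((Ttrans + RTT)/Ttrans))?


Given: Ttrans = 1 ms, RTT = 40 ms (= 2 * Tprop, Tprop = 20 ms)
Time until first ACK returns = Ttrans + RTT = 1 + 40 = 41 ms
Need W * Ttrans >= Ttrans + RTT  ->  W >= (Ttrans + RTT) / Ttrans
(Ttrans + RTT) / Ttrans = 41 / 1 = 41
W_min = ceil(41) = 41

41


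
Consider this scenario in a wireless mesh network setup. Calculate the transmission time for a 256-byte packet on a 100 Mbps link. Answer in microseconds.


Given: packet = 256 bytes, bandwidth = 100 Mbps
Packet in bits = 256 * 8 = 2048 bits
Bandwidth = 100 * 10^6 = 100000000 bps
Time = 2048 / 100000000 seconds
Time in us = 2048 * 10^6 / 100000000 = 20.48

20.48


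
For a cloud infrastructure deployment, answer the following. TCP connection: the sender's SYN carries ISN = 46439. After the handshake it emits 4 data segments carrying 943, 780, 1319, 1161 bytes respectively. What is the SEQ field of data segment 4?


The SYN occupies sequence number ISN = 46439, so the first data byte is ISN + 1 = 46440.
SEQ of data segment i = (ISN + 1) + sum of payload sizes of segments 1..i-1.
Segment 1: SEQ = 46440, payload = 943 bytes
Segment 2: SEQ = 47383, payload = 780 bytes
Segment 3: SEQ = 48163, payload = 1319 bytes
Segment 4: SEQ = 49482, payload = 1161 bytes
SEQ of segment 4 = 46440 + 943 + 780 + 1319 = 49482

49482


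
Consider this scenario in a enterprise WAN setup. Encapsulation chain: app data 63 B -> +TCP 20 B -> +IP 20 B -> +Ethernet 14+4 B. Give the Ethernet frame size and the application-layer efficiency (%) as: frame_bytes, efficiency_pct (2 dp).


TCP segment = 63 + 20 = 83 B
IP packet = 83 + 20 = 103 B
Ethernet frame = 103 + 14 + 4 = 121 B
Efficiency = app / frame = 63 / 121 = 0.520661 = 52.0661% -> 52.07% (2 dp)

121, 52.07


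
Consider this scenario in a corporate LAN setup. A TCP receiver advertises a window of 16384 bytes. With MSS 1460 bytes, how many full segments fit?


Given: RWND = 16384 bytes, MSS = 1460 bytes
Full segments = floor(RWND / MSS)
Full segments = floor(16384 / 1460)
Full segments = floor(11.2219) = 11

11


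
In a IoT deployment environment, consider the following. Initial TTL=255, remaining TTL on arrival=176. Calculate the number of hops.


Given: initial TTL = 255, received TTL = 176
Hops = initial TTL - received TTL
Hops = 255 - 176 = 79

79


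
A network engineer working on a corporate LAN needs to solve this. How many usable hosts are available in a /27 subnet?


Given: subnet mask /27
Host bits = 32 - 27 = 5
Total addresses = 2^5 = 32
Usable hosts = 32 - 2 (network + broadcast) = 30

30


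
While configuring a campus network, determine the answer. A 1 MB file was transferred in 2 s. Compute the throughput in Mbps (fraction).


Given: file = 1 MB, time = 2 s
File in Mb = 1 * 8 = 8 Mb
Throughput = 8 / 2 Mbps
Throughput = 4 Mbps

4


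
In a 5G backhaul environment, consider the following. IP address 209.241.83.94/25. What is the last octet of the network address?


Given: IP = 209.241.83.94, prefix = /25
Subnet mask = 255.255.255.128
Last octet of IP: 94
Last octet of mask: 128
Network last octet = 94 AND 128 = 0

0


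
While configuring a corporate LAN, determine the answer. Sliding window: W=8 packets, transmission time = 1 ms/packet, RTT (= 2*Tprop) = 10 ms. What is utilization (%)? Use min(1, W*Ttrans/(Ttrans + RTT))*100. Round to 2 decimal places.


Given: W = 8, Ttrans = 1 ms, RTT = 10 ms (= 2 * Tprop, Tprop = 5 ms)
Cycle time = Ttrans + RTT = 1 + 10 = 11 ms (first packet sent until its ACK returns)
W * Ttrans = 8 * 1 = 8 ms of sending per cycle
W * Ttrans / (Ttrans + RTT) = 8 / 11 = 0.727273
U = min(1, 0.727273) = 0.727273
U% = 72.73%

72.73


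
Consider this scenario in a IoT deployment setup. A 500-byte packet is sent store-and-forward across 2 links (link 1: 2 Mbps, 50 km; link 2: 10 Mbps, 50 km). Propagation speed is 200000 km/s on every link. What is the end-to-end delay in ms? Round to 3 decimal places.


Packet = 500 bytes = 4000 bits. Store-and-forward: sum (t_trans + t_prop) per link.
Link 1: t_trans = 4000/(2*10^6) s = 2.0000 ms; t_prop = 50/200000 s = 0.2500 ms; subtotal = 2.2500 ms
Link 2: t_trans = 4000/(10*10^6) s = 0.4000 ms; t_prop = 50/200000 s = 0.2500 ms; subtotal = 0.6500 ms
End-to-end = 2.2500 + 0.6500 = 2.9000 ms -> 2.900 ms (3 dp)

2.900


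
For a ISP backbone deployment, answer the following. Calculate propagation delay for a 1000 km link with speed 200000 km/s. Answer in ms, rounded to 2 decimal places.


Given: distance = 1000 km, speed = 200000 km/s
Delay = distance / speed = 1000 / 200000 seconds
Delay in ms = 1000 * 1000 / 200000
Delay = 5.0000 ms
Rounded to 2 dp = 5.00 ms

5.00


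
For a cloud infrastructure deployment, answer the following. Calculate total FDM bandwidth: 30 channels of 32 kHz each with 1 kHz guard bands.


Given: 30 channels, 32 kHz each, guard = 1 kHz
Channel bandwidth = 30 * 32 = 960 kHz
Guard bands = 29 gaps * 1 kHz = 29 kHz
Total = 960 + 29 = 989 kHz

989


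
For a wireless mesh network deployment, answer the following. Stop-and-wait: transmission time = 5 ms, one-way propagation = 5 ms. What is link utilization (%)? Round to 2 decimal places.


Given: Ttrans = 5 ms, Tprop = 5 ms
RTT = 2 * Tprop = 2 * 5 = 10 ms
U = Ttrans / (Ttrans + RTT)
U = 5 / (5 + 10)
U = 5 / 15 = 0.333333
U% = 33.33%

33.33


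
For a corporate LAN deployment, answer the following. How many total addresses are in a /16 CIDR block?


Given: CIDR prefix /16
Host bits = 32 - 16 = 16
Total addresses = 2^16 = 65536

65536


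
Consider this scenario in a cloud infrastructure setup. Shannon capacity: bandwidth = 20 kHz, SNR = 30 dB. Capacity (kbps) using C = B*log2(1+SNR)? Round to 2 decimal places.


Given: B = 20 kHz, SNR = 30 dB
SNR linear = 10^(30/10) = 1000
1 + SNR = 1001
log2(1001) = 9.9672262588
C = 20 * 1000 * 9.9672262588 = 199344.5252 bps
C = 199.344525 kbps -> 199.34 kbps (2 dp)

199.34


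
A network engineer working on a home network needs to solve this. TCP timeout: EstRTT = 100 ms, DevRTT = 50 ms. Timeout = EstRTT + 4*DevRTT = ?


Given: EstRTT = 100 ms, DevRTT = 50 ms
Timeout = EstRTT + 4 * DevRTT
4 * DevRTT = 4 * 50 = 200
Timeout = 100 + 200 = 300 ms

300


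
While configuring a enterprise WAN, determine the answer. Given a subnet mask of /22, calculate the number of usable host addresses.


Given: subnet mask /22
Host bits = 32 - 22 = 10
Total addresses = 2^10 = 1024
Usable hosts = 1024 - 2 (network + broadcast) = 1022

1022


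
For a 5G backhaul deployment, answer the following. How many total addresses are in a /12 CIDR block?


Given: CIDR prefix /12
Host bits = 32 - 12 = 20
Total addresses = 2^20 = 1048576

1048576


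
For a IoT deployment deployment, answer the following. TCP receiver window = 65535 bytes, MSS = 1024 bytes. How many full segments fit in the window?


Given: RWND = 65535 bytes, MSS = 1024 bytes
Full segments = floor(RWND / MSS)
Full segments = floor(65535 / 1024)
Full segments = floor(63.999) = 63

63


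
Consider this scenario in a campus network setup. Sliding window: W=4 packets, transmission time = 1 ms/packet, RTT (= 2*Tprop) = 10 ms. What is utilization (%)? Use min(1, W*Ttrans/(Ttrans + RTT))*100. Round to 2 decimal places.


Given: W = 4, Ttrans = 1 ms, RTT = 10 ms (= 2 * Tprop, Tprop = 5 ms)
Cycle time = Ttrans + RTT = 1 + 10 = 11 ms (first packet sent until its ACK returns)
W * Ttrans = 4 * 1 = 4 ms of sending per cycle
W * Ttrans / (Ttrans + RTT) = 4 / 11 = 0.363636
U = min(1, 0.363636) = 0.363636
U% = 36.36%

36.36


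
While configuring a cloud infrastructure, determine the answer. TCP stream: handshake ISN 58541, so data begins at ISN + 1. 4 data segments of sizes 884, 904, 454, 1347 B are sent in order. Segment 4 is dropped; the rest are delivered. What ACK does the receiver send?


SYN uses sequence number 58541; first data byte = ISN + 1 = 58542.
Segment 1: SEQ = 58542, len = 884 B, covers [58542, 59425]
Segment 2: SEQ = 59426, len = 904 B, covers [59426, 60329]
Segment 3: SEQ = 60330, len = 454 B, covers [60330, 60783]
Segment 4: SEQ = 60784, len = 1347 B, covers [60784, 62130] [LOST]
In-order data received: bytes [58542, 60783] (segments 1..3).
Segment 4 missing -> gap begins at byte 60784.
Cumulative ACK = next expected in-order byte = 58542 + 884 + 904 + 454 = 60784

60784


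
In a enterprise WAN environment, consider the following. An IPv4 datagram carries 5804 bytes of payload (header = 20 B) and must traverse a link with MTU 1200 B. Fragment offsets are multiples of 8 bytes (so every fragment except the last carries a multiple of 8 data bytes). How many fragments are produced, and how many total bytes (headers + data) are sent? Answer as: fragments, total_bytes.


Max data per non-final fragment = floor((MTU - header)/8)*8 = floor((1200 - 20)/8)*8 = floor(1180/8)*8 = 1176 B
Final fragment needs no 8-byte alignment: it can carry up to MTU - header = 1180 B
Non-final fragments needed = ceil((payload - 1180) / 1176) = ceil(4624/1176) = ceil(3.9320) = 4
Number of fragments = 4 + 1 = 5
Fragment sizes (data): 4 * 1176 B + 1100 B (last, 1100 <= 1180 OK)
Total bytes sent = payload + n_frags * header = 5804 + 5*20 = 5804 + 100 = 5904 B

5, 5904


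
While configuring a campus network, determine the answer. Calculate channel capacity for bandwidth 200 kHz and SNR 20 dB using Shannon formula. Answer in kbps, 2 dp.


Given: B = 200 kHz, SNR = 20 dB
SNR linear = 10^(20/10) = 100
1 + SNR = 101
log2(101) = 6.6582114828
C = 200 * 1000 * 6.6582114828 = 1331642.2966 bps
C = 1331.642297 kbps -> 1331.64 kbps (2 dp)

1331.64


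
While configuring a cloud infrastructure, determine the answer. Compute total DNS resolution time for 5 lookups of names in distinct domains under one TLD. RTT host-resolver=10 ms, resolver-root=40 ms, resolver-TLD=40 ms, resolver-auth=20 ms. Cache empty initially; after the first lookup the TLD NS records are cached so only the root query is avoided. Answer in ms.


Lookup 1 (cold cache): local + root + TLD + auth = 10 + 40 + 40 + 20 = 110 ms
Lookups 2..5 (TLD NS cached -> skip root; new domain -> still ask TLD and auth): local + TLD + auth = 10 + 40 + 20 = 70 ms each
Remaining 4 lookups: 4 * 70 = 280 ms
Total = 110 + 280 = 390 ms

390


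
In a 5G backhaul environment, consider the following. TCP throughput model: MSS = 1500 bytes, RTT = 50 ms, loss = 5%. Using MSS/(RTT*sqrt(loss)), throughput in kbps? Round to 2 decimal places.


Given: MSS = 1500 bytes, RTT = 50 ms, loss = 5%
RTT in seconds = 50 / 1000 = 0.05
Loss rate = 5% = 0.05
sqrt(loss) = sqrt(0.05) = 0.223606797750
Throughput (bytes/s) = 1500 / (0.05 * 0.223606797750) = 134164.0786
Throughput (kbps) = 134164.0786 * 8 / 1000 = 1073.312629 -> 1073.31 kbps (2 dp)

1073.31


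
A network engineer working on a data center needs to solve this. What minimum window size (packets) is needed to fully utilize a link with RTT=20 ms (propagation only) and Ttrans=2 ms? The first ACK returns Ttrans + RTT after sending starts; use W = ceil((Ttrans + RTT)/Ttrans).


Given: Ttrans = 2 ms, RTT = 20 ms (= 2 * Tprop, Tprop = 10 ms)
Time until first ACK returns = Ttrans + RTT = 2 + 20 = 22 ms
Need W * Ttrans >= Ttrans + RTT  ->  W >= (Ttrans + RTT) / Ttrans
(Ttrans + RTT) / Ttrans = 22 / 2 = 11
W_min = ceil(11) = 11

11


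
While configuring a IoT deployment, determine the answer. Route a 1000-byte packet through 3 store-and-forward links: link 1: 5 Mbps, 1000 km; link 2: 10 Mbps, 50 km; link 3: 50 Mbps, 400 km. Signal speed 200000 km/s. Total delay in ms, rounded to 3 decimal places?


Packet = 1000 bytes = 8000 bits. Store-and-forward: sum (t_trans + t_prop) per link.
Link 1: t_trans = 8000/(5*10^6) s = 1.6000 ms; t_prop = 1000/200000 s = 5.0000 ms; subtotal = 6.6000 ms
Link 2: t_trans = 8000/(10*10^6) s = 0.8000 ms; t_prop = 50/200000 s = 0.2500 ms; subtotal = 1.0500 ms
Link 3: t_trans = 8000/(50*10^6) s = 0.1600 ms; t_prop = 400/200000 s = 2.0000 ms; subtotal = 2.1600 ms
End-to-end = 6.6000 + 1.0500 + 2.1600 = 9.8100 ms -> 9.810 ms (3 dp)

9.810


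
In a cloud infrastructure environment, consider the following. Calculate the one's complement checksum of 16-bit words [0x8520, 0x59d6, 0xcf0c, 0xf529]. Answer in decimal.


Given words: [0x8520, 0x59d6, 0xcf0c, 0xf529]
Step 1: Sum all words
Raw sum = 34080 + 22998 + 53004 + 62761 = 172843
Step 2: Fold carry: (41771 + 2) = 41773
One's complement = ~41773 & 0xFFFF = 23762

23762


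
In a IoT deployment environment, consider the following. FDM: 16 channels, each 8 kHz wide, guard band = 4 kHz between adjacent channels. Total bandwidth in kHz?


Given: 16 channels, 8 kHz each, guard = 4 kHz
Channel bandwidth = 16 * 8 = 128 kHz
Guard bands = 15 gaps * 4 kHz = 60 kHz
Total = 128 + 60 = 188 kHz

188


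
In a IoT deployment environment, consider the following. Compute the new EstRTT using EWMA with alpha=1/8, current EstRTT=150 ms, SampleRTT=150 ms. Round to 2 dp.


Given: EstRTT = 150 ms, SampleRTT = 150 ms, alpha = 1/8
New EstRTT = (1 - alpha) * EstRTT + alpha * SampleRTT
(7/8) * 150 = 131.25
(1/8) * 150 = 18.75
New EstRTT = 131.25 + 18.75 = 150 ms -> 150.00 ms (2 dp)

150.00


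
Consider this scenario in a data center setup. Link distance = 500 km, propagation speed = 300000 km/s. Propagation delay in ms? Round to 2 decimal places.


Given: distance = 500 km, speed = 300000 km/s
Delay = distance / speed = 500 / 300000 seconds
Delay in ms = 500 * 1000 / 300000
Delay = 1.6667 ms
Rounded to 2 dp = 1.67 ms

1.67


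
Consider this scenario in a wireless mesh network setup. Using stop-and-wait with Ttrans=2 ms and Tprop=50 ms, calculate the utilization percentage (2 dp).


Given: Ttrans = 2 ms, Tprop = 50 ms
RTT = 2 * Tprop = 2 * 50 = 100 ms
U = Ttrans / (Ttrans + RTT)
U = 2 / (2 + 100)
U = 2 / 102 = 0.019608
U% = 1.96%

1.96


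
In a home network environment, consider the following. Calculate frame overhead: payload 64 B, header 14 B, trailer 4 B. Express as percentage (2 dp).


Given: payload = 64 B, header = 14 B, trailer = 4 B
Overhead bytes = header + trailer = 14 + 4 = 18
Total frame = payload + overhead = 64 + 18 = 82
Overhead % = 18 / 82 * 100 = 21.9512% -> 21.95% (2 dp)

21.95


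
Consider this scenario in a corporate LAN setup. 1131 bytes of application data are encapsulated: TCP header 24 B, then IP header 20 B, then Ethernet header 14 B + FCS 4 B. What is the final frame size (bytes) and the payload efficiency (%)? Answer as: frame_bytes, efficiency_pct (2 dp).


TCP segment = 1131 + 24 = 1155 B
IP packet = 1155 + 20 = 1175 B
Ethernet frame = 1175 + 14 + 4 = 1193 B
Efficiency = app / frame = 1131 / 1193 = 0.948030 = 94.8030% -> 94.80% (2 dp)

1193, 94.80


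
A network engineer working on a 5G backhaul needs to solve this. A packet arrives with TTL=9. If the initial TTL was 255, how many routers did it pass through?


Given: initial TTL = 255, received TTL = 9
Hops = initial TTL - received TTL
Hops = 255 - 9 = 246

246


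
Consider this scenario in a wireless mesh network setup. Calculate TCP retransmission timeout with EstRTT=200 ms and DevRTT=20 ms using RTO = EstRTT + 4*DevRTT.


Given: EstRTT = 200 ms, DevRTT = 20 ms
Timeout = EstRTT + 4 * DevRTT
4 * DevRTT = 4 * 20 = 80
Timeout = 200 + 80 = 280 ms

280


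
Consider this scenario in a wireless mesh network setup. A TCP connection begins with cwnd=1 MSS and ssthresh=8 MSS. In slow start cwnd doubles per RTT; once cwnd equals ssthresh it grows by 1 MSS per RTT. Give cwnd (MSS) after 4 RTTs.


RTT 0: cwnd = 1 MSS (initial)
RTT 1: cwnd = 2 MSS (slow start, doubled)
RTT 2: cwnd = 4 MSS (slow start, doubled)
RTT 3: cwnd = 8 MSS (slow start, doubled)
RTT 4: cwnd = 9 MSS (congestion avoidance, +1)

9


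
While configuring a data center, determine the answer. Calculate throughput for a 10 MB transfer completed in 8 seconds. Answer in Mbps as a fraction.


Given: file = 10 MB, time = 8 s
File in Mb = 10 * 8 = 80 Mb
Throughput = 80 / 8 Mbps
Throughput = 10 Mbps

10


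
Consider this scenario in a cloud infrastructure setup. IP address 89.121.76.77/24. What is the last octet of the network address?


Given: IP = 89.121.76.77, prefix = /24
Subnet mask = 255.255.255.0
Last octet of IP: 77
Last octet of mask: 0
Network last octet = 77 AND 0 = 0

0


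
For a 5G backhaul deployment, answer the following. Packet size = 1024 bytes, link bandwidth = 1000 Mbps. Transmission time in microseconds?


Given: packet = 1024 bytes, bandwidth = 1000 Mbps
Packet in bits = 1024 * 8 = 8192 bits
Bandwidth = 1000 * 10^6 = 1000000000 bps
Time = 8192 / 1000000000 seconds
Time in us = 8192 * 10^6 / 1000000000 = 8.192

8.192


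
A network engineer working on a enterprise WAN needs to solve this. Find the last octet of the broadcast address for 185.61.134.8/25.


Given: IP = 185.61.134.8, prefix = /25
Host bits = 32 - 25 = 7
Network last octet = 8 AND mask = 0
Host part size = 2^7 - 1 = 127
Broadcast last octet = 0 OR 127 = 127

127


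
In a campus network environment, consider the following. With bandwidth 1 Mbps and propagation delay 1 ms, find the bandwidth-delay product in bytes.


Given: bandwidth = 1 Mbps, delay = 1 ms
BDP in bits = 1 * 10^6 * 1 / 1000
BDP in bits = 1000
BDP in bytes = 1000 / 8 = 125

125


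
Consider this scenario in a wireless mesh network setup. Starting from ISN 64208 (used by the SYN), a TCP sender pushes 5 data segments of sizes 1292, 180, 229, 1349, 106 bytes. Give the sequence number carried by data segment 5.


The SYN occupies sequence number ISN = 64208, so the first data byte is ISN + 1 = 64209.
SEQ of data segment i = (ISN + 1) + sum of payload sizes of segments 1..i-1.
Segment 1: SEQ = 64209, payload = 1292 bytes
Segment 2: SEQ = 65501, payload = 180 bytes
Segment 3: SEQ = 65681, payload = 229 bytes
Segment 4: SEQ = 65910, payload = 1349 bytes
Segment 5: SEQ = 67259, payload = 106 bytes
SEQ of segment 5 = 64209 + 1292 + 180 + 229 + 1349 = 67259

67259


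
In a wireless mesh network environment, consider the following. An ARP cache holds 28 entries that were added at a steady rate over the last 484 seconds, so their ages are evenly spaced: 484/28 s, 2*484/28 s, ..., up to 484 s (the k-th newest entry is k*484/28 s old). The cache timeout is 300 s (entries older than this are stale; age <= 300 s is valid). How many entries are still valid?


Ages are k * 484/28 s for k = 1..28 (spacing = 17.2857 s).
Entry k is valid iff k * 484/28 <= 300 iff k <= 28 * 300 / 484 = 17.3554
n_valid = floor(17.3554) = 17
(n_stale = 28 - 17 = 11)

17


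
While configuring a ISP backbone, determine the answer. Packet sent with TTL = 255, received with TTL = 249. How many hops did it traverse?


Given: initial TTL = 255, received TTL = 249
Hops = initial TTL - received TTL
Hops = 255 - 249 = 6

6


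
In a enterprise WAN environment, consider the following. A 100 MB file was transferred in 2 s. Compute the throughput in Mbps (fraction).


Given: file = 100 MB, time = 2 s
File in Mb = 100 * 8 = 800 Mb
Throughput = 800 / 2 Mbps
Throughput = 400 Mbps

400


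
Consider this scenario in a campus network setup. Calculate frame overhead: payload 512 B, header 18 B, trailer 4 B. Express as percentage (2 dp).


Given: payload = 512 B, header = 18 B, trailer = 4 B
Overhead bytes = header + trailer = 18 + 4 = 22
Total frame = payload + overhead = 512 + 22 = 534
Overhead % = 22 / 534 * 100 = 4.1199% -> 4.12% (2 dp)

4.12


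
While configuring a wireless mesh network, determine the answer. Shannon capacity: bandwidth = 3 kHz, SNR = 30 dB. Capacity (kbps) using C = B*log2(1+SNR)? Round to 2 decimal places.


Given: B = 3 kHz, SNR = 30 dB
SNR linear = 10^(30/10) = 1000
1 + SNR = 1001
log2(1001) = 9.9672262588
C = 3 * 1000 * 9.9672262588 = 29901.6788 bps
C = 29.901679 kbps -> 29.90 kbps (2 dp)

29.90


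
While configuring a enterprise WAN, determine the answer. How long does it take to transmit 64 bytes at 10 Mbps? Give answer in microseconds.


Given: packet = 64 bytes, bandwidth = 10 Mbps
Packet in bits = 64 * 8 = 512 bits
Bandwidth = 10 * 10^6 = 10000000 bps
Time = 512 / 10000000 seconds
Time in us = 512 * 10^6 / 10000000 = 51.2

51.2


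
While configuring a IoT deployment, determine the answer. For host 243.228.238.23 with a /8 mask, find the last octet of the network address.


Given: IP = 243.228.238.23, prefix = /8
Subnet mask = 255.0.0.0
Last octet of IP: 23
Last octet of mask: 0
Network last octet = 23 AND 0 = 0

0


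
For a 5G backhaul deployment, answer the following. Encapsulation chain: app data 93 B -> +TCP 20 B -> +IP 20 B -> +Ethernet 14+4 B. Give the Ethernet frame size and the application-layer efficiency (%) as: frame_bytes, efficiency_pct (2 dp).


TCP segment = 93 + 20 = 113 B
IP packet = 113 + 20 = 133 B
Ethernet frame = 133 + 14 + 4 = 151 B
Efficiency = app / frame = 93 / 151 = 0.615894 = 61.5894% -> 61.59% (2 dp)

151, 61.59


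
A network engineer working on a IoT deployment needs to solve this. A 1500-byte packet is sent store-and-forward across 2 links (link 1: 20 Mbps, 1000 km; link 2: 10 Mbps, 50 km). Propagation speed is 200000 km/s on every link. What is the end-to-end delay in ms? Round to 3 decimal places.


Packet = 1500 bytes = 12000 bits. Store-and-forward: sum (t_trans + t_prop) per link.
Link 1: t_trans = 12000/(20*10^6) s = 0.6000 ms; t_prop = 1000/200000 s = 5.0000 ms; subtotal = 5.6000 ms
Link 2: t_trans = 12000/(10*10^6) s = 1.2000 ms; t_prop = 50/200000 s = 0.2500 ms; subtotal = 1.4500 ms
End-to-end = 5.6000 + 1.4500 = 7.0500 ms -> 7.050 ms (3 dp)

7.050


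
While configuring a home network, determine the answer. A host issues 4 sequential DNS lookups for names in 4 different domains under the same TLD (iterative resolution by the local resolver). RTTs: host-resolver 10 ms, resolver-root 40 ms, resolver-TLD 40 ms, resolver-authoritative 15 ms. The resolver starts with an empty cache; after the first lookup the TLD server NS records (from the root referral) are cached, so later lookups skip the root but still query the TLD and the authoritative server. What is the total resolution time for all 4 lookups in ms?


Lookup 1 (cold cache): local + root + TLD + auth = 10 + 40 + 40 + 15 = 105 ms
Lookups 2..4 (TLD NS cached -> skip root; new domain -> still ask TLD and auth): local + TLD + auth = 10 + 40 + 15 = 65 ms each
Remaining 3 lookups: 3 * 65 = 195 ms
Total = 105 + 195 = 300 ms

300
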